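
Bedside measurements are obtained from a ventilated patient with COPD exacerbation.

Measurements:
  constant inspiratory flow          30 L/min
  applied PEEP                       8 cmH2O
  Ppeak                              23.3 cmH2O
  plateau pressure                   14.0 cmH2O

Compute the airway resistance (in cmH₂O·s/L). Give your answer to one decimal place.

18.6

Flow: 30 L/min ÷ 60 = 0.5 L/s.
Raw = (PIP − Pplat) / flow = (23.3 − 14.0) / 0.5 = 9.3 / 0.5 = 18.6 cmH2O·s/L.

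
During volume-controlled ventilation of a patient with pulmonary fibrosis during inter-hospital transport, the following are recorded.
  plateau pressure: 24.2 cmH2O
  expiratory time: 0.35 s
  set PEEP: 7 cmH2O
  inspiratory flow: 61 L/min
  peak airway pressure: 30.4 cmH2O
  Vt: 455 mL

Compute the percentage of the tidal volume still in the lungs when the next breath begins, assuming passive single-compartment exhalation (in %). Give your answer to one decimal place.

11.4

Flow: 61 L/min ÷ 60 = 1.0167 L/s.
R = (PIP − Pplat)/V̇ = (30.4 − 24.2) / 1.0167 = 6.2/1.0167 = 6.098 cmH2O·s/L.
C = Vt/(Pplat − PEEP) = 455.0 / (24.2 − 7) = 455.0/17.2 = 26.453 mL/cmH2O.
τ = R × C = 6.098 × 0.02645 L/cmH2O = 0.1613 s.
Fraction remaining at end-expiration = e^(−Te/τ) = e^(−0.35/0.1613) = 0.1142 → 11.42%.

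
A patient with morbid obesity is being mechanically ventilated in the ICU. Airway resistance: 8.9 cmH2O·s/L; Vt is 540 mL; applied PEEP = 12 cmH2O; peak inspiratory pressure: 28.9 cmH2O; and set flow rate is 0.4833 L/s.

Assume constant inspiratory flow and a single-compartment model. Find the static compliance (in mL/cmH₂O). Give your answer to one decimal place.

Equation of motion (constant flow): PIP = Vt/C + R·V̇ + PEEP.
Vt/C = PIP − R·V̇ − PEEP = 28.9 − 8.9×0.4833 − 12 = 28.9 − 4.301 − 12 = 12.599 cmH2O.
C = Vt / 12.599 = 540 / 12.599 = 42.861 mL/cmH2O.

42.9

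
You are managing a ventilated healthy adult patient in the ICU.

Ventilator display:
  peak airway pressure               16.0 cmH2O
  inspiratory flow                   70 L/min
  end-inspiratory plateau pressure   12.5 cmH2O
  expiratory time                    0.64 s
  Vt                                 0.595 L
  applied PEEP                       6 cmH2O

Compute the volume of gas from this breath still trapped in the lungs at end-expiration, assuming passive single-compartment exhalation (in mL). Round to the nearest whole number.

Flow: 70 L/min ÷ 60 = 1.1667 L/s.
R = (PIP − Pplat)/V̇ = (16.0 − 12.5) / 1.1667 = 3.5/1.1667 = 3.0 cmH2O·s/L.
C = Vt/(Pplat − PEEP) = 595.0 / (12.5 − 6) = 595.0/6.5 = 91.538 mL/cmH2O.
τ = R × C = 3.0 × 0.09154 L/cmH2O = 0.2746 s.
Fraction remaining = e^(−Te/τ) = e^(−0.64/0.2746) = 0.09723.
Trapped volume = 595.0 × 0.09723 = 57.852 mL.

58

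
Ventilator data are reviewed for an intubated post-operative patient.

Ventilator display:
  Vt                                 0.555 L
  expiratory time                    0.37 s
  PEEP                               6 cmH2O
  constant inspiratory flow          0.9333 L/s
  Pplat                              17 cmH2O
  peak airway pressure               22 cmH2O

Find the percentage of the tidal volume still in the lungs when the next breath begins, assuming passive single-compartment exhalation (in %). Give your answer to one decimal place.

25.4

R = (PIP − Pplat)/V̇ = (22 − 17) / 0.9333 = 5.0/0.9333 = 5.357 cmH2O·s/L.
C = Vt/(Pplat − PEEP) = 555.0 / (17 − 6) = 555.0/11.0 = 50.455 mL/cmH2O.
τ = R × C = 5.357 × 0.05046 L/cmH2O = 0.2703 s.
Fraction remaining at end-expiration = e^(−Te/τ) = e^(−0.37/0.2703) = 0.2544 → 25.44%.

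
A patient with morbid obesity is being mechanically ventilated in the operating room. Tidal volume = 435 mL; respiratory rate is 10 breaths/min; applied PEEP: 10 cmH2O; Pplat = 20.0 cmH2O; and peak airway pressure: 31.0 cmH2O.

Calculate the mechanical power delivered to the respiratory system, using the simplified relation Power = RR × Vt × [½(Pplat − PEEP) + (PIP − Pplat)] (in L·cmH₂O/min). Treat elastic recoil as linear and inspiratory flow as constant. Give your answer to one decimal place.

69.6

Per-breath work = Vt × [½(Pplat−PEEP) + (PIP−Pplat)] = 0.435 × [0.5×10.0 + 11.0] = 0.435 × 16.0 = 6.96 L·cmH2O.
Power = 10 × 6.96 = 69.6 L·cmH2O/min.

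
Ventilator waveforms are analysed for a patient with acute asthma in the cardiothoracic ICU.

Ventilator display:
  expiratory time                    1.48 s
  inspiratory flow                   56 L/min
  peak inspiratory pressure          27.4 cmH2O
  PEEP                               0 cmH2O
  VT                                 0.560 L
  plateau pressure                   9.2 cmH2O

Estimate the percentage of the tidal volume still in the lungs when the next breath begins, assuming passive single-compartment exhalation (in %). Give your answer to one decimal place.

Flow: 56 L/min ÷ 60 = 0.9333 L/s.
R = (PIP − Pplat)/V̇ = (27.4 − 9.2) / 0.9333 = 18.2/0.9333 = 19.501 cmH2O·s/L.
C = Vt/(Pplat − PEEP) = 560.0 / (9.2 − 0) = 560.0/9.2 = 60.87 mL/cmH2O.
τ = R × C = 19.501 × 0.06087 L/cmH2O = 1.187 s.
Fraction remaining at end-expiration = e^(−Te/τ) = e^(−1.48/1.187) = 0.2874 → 28.74%.

28.7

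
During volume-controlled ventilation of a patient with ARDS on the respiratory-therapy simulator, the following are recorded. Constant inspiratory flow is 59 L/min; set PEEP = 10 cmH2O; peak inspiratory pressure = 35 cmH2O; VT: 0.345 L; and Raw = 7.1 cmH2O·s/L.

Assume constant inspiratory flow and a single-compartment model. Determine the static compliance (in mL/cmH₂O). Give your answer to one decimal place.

Flow: 59 L/min ÷ 60 = 0.9833 L/s.
Equation of motion (constant flow): PIP = Vt/C + R·V̇ + PEEP.
Vt/C = PIP − R·V̇ − PEEP = 35 − 7.1×0.9833 − 10 = 35 − 6.981 − 10 = 18.019 cmH2O.
C = Vt / 18.019 = 345 / 18.019 = 19.146 mL/cmH2O.

19.1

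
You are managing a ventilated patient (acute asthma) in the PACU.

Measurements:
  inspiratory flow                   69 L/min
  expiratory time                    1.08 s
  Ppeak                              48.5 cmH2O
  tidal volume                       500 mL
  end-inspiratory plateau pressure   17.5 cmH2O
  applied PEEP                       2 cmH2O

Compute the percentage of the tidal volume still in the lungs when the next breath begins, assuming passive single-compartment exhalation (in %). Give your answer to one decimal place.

28.9

Flow: 69 L/min ÷ 60 = 1.15 L/s.
R = (PIP − Pplat)/V̇ = (48.5 − 17.5) / 1.15 = 31.0/1.15 = 26.957 cmH2O·s/L.
C = Vt/(Pplat − PEEP) = 500.0 / (17.5 − 2) = 500.0/15.5 = 32.258 mL/cmH2O.
τ = R × C = 26.957 × 0.03226 L/cmH2O = 0.8696 s.
Fraction remaining at end-expiration = e^(−Te/τ) = e^(−1.08/0.8696) = 0.2888 → 28.88%.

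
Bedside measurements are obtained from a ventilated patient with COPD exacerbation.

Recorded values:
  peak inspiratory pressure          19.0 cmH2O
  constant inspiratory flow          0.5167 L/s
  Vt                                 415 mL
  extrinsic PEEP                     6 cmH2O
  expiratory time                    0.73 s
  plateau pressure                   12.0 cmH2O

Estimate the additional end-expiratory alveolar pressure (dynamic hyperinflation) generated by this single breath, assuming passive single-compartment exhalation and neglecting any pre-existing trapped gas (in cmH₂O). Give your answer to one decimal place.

R = (PIP − Pplat)/V̇ = (19.0 − 12.0) / 0.5167 = 7.0/0.5167 = 13.548 cmH2O·s/L.
C = Vt/(Pplat − PEEP) = 415.0 / (12.0 − 6) = 415.0/6.0 = 69.167 mL/cmH2O.
τ = R × C = 13.548 × 0.06917 L/cmH2O = 0.9371 s.
Fraction remaining = e^(−Te/τ) = e^(−0.73/0.9371) = 0.4589; trapped volume = 415.0 × 0.4589 = 190.44 mL.
Additional alveolar pressure from trapping ≈ V_trapped / C = 190.44 / 69.167 = 2.753 cmH2O.

2.8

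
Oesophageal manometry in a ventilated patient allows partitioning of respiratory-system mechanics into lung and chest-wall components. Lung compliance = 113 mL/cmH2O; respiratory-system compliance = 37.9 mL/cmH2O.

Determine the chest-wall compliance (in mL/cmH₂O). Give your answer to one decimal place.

1/Ccw = 1/Crs − 1/CL.
1/Ccw = 1/37.9 − 1/113 = 0.01754.
Ccw = 57.013 mL/cmH2O.

57.0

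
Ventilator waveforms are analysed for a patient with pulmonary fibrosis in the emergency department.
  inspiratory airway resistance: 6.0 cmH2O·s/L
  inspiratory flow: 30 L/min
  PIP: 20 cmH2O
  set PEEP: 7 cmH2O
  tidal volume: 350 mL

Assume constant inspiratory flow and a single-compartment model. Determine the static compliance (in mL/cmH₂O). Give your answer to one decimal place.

Flow: 30 L/min ÷ 60 = 0.5 L/s.
Equation of motion (constant flow): PIP = Vt/C + R·V̇ + PEEP.
Vt/C = PIP − R·V̇ − PEEP = 20 − 6.0×0.5 − 7 = 20 − 3.0 − 7 = 10.0 cmH2O.
C = Vt / 10.0 = 350 / 10.0 = 35.0 mL/cmH2O.

35.0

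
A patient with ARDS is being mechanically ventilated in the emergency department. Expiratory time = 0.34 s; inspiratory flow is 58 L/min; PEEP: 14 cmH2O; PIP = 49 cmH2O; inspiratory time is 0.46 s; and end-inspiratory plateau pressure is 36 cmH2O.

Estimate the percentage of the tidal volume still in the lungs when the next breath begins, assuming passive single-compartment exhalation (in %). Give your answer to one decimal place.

28.6

Flow: 58 L/min ÷ 60 = 0.9667 L/s.
Vt = flow × Ti = 0.9667 L/s × 0.46 s × 1000 mL/L = 444.68 mL.
R = (PIP − Pplat)/V̇ = (49 − 36) / 0.9667 = 13.0/0.9667 = 13.448 cmH2O·s/L.
C = Vt/(Pplat − PEEP) = 444.68 / (36 − 14) = 444.68/22.0 = 20.213 mL/cmH2O.
τ = R × C = 13.448 × 0.02021 L/cmH2O = 0.2718 s.
Fraction remaining at end-expiration = e^(−Te/τ) = e^(−0.34/0.2718) = 0.2862 → 28.62%.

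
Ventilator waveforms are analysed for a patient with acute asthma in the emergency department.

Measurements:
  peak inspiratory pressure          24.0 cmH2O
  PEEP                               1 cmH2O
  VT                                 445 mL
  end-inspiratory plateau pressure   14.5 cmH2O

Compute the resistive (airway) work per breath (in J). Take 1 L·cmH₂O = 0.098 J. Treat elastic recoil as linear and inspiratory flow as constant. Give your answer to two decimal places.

0.41

With constant inspiratory flow the resistive pressure is constant at PIP − Pplat = 24.0 − 14.5 = 9.5 cmH2O, so resistive work = 9.5 × 0.445 = 4.228 L·cmH2O.
× 0.098 J/(L·cmH2O) → 0.4143 J.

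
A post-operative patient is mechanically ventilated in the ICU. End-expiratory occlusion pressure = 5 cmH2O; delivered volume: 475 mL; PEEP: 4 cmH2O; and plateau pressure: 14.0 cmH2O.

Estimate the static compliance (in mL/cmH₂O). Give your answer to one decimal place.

End-expiratory occlusion gives total PEEP = 5 cmH2O (intrinsic PEEP = 5 − 4 = 1). Use total PEEP for the elastic gradient.
Cstat = Vt / (Pplat − PEEPtotal) = 475 / (14.0 − 5) = 475 / 9.0 = 52.778 mL/cmH2O.

52.8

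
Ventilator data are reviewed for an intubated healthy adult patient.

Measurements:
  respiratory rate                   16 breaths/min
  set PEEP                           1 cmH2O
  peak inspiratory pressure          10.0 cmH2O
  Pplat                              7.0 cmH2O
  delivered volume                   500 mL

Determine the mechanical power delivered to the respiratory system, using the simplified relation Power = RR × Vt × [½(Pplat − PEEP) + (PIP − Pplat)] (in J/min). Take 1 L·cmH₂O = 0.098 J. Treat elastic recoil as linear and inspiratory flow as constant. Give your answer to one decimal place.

4.7

Per-breath work = Vt × [½(Pplat−PEEP) + (PIP−Pplat)] = 0.500 × [0.5×6.0 + 3.0] = 0.500 × 6.0 = 3.0 L·cmH2O.
Power = 16 × 3.0 = 48.0 L·cmH2O/min.
× 0.098 J/(L·cmH2O) → 4.704 J/min.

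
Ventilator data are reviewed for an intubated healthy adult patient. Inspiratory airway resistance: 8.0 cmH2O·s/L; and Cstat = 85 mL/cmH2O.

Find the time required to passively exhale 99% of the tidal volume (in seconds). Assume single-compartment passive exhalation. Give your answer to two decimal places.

τ = R × C = 8.0 × 85 mL/cmH2O = 8.0 × 0.085 L/cmH2O = 0.68 s.
Exhaled fraction f = 1 − e^(−t/τ) → t = −τ·ln(1 − f) = −0.68·ln(0.01) = 3.132 s.

3.13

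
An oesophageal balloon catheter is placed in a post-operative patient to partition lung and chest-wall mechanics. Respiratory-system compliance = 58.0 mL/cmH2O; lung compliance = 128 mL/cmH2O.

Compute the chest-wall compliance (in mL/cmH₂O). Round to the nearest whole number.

106

1/Ccw = 1/Crs − 1/CL.
1/Ccw = 1/58.0 − 1/128 = 0.009429.
Ccw = 106.06 mL/cmH2O.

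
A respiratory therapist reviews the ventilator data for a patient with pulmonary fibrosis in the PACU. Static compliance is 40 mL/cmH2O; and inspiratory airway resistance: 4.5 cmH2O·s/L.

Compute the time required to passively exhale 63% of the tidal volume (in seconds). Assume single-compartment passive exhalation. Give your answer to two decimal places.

τ = R × C = 4.5 × 40 mL/cmH2O = 4.5 × 0.040 L/cmH2O = 0.18 s.
Exhaled fraction f = 1 − e^(−t/τ) → t = −τ·ln(1 − f) = −0.18·ln(0.37) = 0.179 s.

0.18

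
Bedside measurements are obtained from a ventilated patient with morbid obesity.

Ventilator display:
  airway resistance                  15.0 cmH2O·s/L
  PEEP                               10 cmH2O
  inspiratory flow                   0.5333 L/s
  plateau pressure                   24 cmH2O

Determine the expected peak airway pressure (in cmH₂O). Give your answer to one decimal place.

PIP = Pplat + Raw × flow = 24 + 15.0 × 0.5333 = 24 + 8.0 = 32.0 cmH2O.

32.0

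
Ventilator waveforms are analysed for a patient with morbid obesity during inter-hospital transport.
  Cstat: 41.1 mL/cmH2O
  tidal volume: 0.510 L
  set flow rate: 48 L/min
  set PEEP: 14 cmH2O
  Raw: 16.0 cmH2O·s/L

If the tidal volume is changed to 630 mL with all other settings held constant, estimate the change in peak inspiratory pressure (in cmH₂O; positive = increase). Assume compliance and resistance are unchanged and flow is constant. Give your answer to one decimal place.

PIP = Vt/C + R·V̇ + PEEP (constant-flow equation of motion).
Only the elastic term changes: ΔPIP = ΔVt / C = (630 − 510) / 41.1 = 2.92 cmH2O.

2.9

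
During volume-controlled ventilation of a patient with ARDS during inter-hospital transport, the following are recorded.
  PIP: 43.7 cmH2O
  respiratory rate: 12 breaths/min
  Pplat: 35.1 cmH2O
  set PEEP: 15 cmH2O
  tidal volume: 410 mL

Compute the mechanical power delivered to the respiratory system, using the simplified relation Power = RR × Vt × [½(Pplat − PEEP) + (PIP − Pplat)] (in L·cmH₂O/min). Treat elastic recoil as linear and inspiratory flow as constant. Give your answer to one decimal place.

91.8

Per-breath work = Vt × [½(Pplat−PEEP) + (PIP−Pplat)] = 0.410 × [0.5×20.1 + 8.6] = 0.410 × 18.65 = 7.647 L·cmH2O.
Power = 12 × 7.647 = 91.764 L·cmH2O/min.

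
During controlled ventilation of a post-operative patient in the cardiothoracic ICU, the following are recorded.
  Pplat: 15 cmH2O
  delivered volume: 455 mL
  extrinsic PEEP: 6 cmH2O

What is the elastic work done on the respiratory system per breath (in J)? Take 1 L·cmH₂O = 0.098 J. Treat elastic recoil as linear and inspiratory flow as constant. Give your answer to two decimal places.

0.20

Elastic work ≈ ½ × (Pplat − PEEP) × Vt = 0.5 × (15 − 6) × 0.455 L = 0.5 × 9.0 × 0.455 = 2.048 L·cmH2O.
× 0.098 J/(L·cmH2O) → 0.2007 J.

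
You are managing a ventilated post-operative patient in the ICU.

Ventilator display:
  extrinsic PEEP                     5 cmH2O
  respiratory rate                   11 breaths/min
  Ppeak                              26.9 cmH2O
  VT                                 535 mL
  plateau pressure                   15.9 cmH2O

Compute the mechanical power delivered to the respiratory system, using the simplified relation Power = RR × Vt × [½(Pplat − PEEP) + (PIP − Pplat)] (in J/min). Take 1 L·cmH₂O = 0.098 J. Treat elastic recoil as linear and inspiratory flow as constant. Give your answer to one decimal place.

9.5

Per-breath work = Vt × [½(Pplat−PEEP) + (PIP−Pplat)] = 0.535 × [0.5×10.9 + 11.0] = 0.535 × 16.45 = 8.801 L·cmH2O.
Power = 11 × 8.801 = 96.811 L·cmH2O/min.
× 0.098 J/(L·cmH2O) → 9.487 J/min.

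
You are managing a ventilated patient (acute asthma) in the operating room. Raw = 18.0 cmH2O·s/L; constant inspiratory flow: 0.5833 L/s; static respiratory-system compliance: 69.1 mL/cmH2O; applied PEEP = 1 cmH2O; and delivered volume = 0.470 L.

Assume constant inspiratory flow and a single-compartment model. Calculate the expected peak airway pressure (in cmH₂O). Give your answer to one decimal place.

Equation of motion (constant flow): PIP = Vt/C + R·V̇ + PEEP.
PIP = 470/69.1 + 18.0×0.5833 + 1 = 6.802 + 10.499 + 1 = 18.301 cmH2O.

18.3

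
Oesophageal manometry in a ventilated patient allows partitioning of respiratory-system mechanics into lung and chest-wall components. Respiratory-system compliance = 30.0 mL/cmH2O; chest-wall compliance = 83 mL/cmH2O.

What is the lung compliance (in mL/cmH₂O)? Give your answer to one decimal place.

47.0

1/CL = 1/Crs − 1/Ccw.
1/CL = 1/30.0 − 1/83 = 0.02129.
CL = 46.97 mL/cmH2O.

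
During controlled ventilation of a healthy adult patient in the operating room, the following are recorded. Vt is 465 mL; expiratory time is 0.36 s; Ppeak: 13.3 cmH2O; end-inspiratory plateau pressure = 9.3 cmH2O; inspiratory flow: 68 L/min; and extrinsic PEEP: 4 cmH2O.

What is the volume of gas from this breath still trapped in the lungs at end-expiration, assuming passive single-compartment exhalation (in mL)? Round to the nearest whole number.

Flow: 68 L/min ÷ 60 = 1.1333 L/s.
R = (PIP − Pplat)/V̇ = (13.3 − 9.3) / 1.1333 = 4.0/1.1333 = 3.53 cmH2O·s/L.
C = Vt/(Pplat − PEEP) = 465.0 / (9.3 − 4) = 465.0/5.3 = 87.736 mL/cmH2O.
τ = R × C = 3.53 × 0.08774 L/cmH2O = 0.3097 s.
Fraction remaining = e^(−Te/τ) = e^(−0.36/0.3097) = 0.3127.
Trapped volume = 465.0 × 0.3127 = 145.41 mL.

145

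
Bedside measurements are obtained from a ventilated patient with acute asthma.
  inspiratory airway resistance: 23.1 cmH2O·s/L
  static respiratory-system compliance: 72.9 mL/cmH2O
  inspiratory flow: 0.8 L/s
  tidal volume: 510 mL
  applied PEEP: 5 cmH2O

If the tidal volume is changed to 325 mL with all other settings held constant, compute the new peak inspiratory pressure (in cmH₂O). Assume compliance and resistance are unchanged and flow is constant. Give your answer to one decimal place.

PIP = Vt/C + R·V̇ + PEEP (constant-flow equation of motion).
Only the elastic term changes: ΔPIP = ΔVt / C = (325 − 510) / 72.9 = -2.538 cmH2O.
Original PIP = 510/72.9 + 23.1×0.8 + 5 = 30.476 cmH2O; new PIP = 30.476 + (-2.538) = 27.938 cmH2O.

27.9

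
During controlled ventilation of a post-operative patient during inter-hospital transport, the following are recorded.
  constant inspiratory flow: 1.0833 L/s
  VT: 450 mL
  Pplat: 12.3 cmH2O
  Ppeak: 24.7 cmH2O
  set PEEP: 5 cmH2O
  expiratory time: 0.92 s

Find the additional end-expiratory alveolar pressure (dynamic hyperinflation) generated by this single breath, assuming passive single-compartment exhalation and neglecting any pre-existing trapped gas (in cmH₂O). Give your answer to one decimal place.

R = (PIP − Pplat)/V̇ = (24.7 − 12.3) / 1.0833 = 12.4/1.0833 = 11.447 cmH2O·s/L.
C = Vt/(Pplat − PEEP) = 450.0 / (12.3 − 5) = 450.0/7.3 = 61.644 mL/cmH2O.
τ = R × C = 11.447 × 0.06164 L/cmH2O = 0.7056 s.
Fraction remaining = e^(−Te/τ) = e^(−0.92/0.7056) = 0.2715; trapped volume = 450.0 × 0.2715 = 122.18 mL.
Additional alveolar pressure from trapping ≈ V_trapped / C = 122.18 / 61.644 = 1.982 cmH2O.

2.0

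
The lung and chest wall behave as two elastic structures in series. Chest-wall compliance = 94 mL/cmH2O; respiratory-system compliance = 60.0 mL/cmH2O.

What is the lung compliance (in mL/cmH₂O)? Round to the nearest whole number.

1/CL = 1/Crs − 1/Ccw.
1/CL = 1/60.0 − 1/94 = 0.006028.
CL = 165.89 mL/cmH2O.

166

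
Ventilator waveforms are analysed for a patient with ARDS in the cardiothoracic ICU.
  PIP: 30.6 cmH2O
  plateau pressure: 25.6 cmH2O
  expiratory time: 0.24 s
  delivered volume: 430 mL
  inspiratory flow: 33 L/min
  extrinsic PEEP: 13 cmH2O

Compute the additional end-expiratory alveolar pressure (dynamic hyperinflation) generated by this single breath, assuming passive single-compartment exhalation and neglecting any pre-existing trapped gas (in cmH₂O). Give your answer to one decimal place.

5.8

Flow: 33 L/min ÷ 60 = 0.55 L/s.
R = (PIP − Pplat)/V̇ = (30.6 − 25.6) / 0.55 = 5.0/0.55 = 9.091 cmH2O·s/L.
C = Vt/(Pplat − PEEP) = 430.0 / (25.6 − 13) = 430.0/12.6 = 34.127 mL/cmH2O.
τ = R × C = 9.091 × 0.03413 L/cmH2O = 0.3103 s.
Fraction remaining = e^(−Te/τ) = e^(−0.24/0.3103) = 0.4614; trapped volume = 430.0 × 0.4614 = 198.4 mL.
Additional alveolar pressure from trapping ≈ V_trapped / C = 198.4 / 34.127 = 5.814 cmH2O.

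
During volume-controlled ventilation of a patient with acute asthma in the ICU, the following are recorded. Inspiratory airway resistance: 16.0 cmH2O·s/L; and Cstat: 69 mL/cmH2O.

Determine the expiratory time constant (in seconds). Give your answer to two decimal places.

1.10

τ = R × C = 16.0 × 69 mL/cmH2O = 16.0 × 0.069 L/cmH2O = 1.104 s.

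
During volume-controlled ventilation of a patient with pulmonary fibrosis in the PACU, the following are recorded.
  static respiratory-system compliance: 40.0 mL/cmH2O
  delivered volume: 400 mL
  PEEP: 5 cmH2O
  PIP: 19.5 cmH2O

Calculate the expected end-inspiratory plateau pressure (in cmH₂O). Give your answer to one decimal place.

15.0

Pplat = PEEP + Vt / Cstat = 5 + 400 / 40.0 = 5 + 10.0 = 15.0 cmH2O.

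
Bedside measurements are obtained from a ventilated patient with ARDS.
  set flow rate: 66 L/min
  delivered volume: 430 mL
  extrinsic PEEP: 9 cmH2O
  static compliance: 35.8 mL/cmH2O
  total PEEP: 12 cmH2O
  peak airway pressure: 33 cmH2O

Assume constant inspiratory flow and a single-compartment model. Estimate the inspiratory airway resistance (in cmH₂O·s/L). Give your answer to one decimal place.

Flow: 66 L/min ÷ 60 = 1.1 L/s.
Total PEEP = 12 cmH2O (set 9 + intrinsic 3); this is the baseline alveolar pressure.
Equation of motion (constant flow): PIP = Vt/C + R·V̇ + PEEP.
R·V̇ = PIP − Vt/C − PEEP = 33 − 430/35.8 − 12 = 33 − 12.011 − 12 = 8.989 cmH2O.
R = 8.989 / 1.1 = 8.172 cmH2O·s/L.

8.2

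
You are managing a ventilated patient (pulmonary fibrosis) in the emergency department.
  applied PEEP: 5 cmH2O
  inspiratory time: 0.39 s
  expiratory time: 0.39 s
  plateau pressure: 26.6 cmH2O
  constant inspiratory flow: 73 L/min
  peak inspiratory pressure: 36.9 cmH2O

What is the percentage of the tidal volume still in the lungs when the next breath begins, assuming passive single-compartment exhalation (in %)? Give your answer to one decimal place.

12.3

Flow: 73 L/min ÷ 60 = 1.2167 L/s.
Vt = flow × Ti = 1.2167 L/s × 0.39 s × 1000 mL/L = 474.51 mL.
R = (PIP − Pplat)/V̇ = (36.9 − 26.6) / 1.2167 = 10.3/1.2167 = 8.466 cmH2O·s/L.
C = Vt/(Pplat − PEEP) = 474.51 / (26.6 − 5) = 474.51/21.6 = 21.968 mL/cmH2O.
τ = R × C = 8.466 × 0.02197 L/cmH2O = 0.186 s.
Fraction remaining at end-expiration = e^(−Te/τ) = e^(−0.39/0.186) = 0.1229 → 12.29%.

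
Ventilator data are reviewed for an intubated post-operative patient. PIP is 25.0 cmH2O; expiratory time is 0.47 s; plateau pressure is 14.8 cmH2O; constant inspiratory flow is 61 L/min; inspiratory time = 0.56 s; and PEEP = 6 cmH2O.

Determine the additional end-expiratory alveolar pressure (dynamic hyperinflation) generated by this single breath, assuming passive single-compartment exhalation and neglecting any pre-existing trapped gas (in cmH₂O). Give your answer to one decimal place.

Flow: 61 L/min ÷ 60 = 1.0167 L/s.
Vt = flow × Ti = 1.0167 L/s × 0.56 s × 1000 mL/L = 569.35 mL.
R = (PIP − Pplat)/V̇ = (25.0 − 14.8) / 1.0167 = 10.2/1.0167 = 10.032 cmH2O·s/L.
C = Vt/(Pplat − PEEP) = 569.35 / (14.8 − 6) = 569.35/8.8 = 64.699 mL/cmH2O.
τ = R × C = 10.032 × 0.0647 L/cmH2O = 0.6491 s.
Fraction remaining = e^(−Te/τ) = e^(−0.47/0.6491) = 0.4848; trapped volume = 569.35 × 0.4848 = 276.02 mL.
Additional alveolar pressure from trapping ≈ V_trapped / C = 276.02 / 64.699 = 4.266 cmH2O.

4.3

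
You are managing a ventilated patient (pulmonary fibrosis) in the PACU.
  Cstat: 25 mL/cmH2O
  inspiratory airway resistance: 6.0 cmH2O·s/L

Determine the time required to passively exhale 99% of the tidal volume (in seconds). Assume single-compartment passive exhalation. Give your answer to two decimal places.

τ = R × C = 6.0 × 25 mL/cmH2O = 6.0 × 0.025 L/cmH2O = 0.15 s.
Exhaled fraction f = 1 − e^(−t/τ) → t = −τ·ln(1 − f) = −0.15·ln(0.01) = 0.6908 s.

0.69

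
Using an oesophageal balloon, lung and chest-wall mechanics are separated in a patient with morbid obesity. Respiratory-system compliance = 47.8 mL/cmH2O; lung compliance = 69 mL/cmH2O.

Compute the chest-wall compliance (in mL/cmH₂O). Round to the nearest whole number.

156

1/Ccw = 1/Crs − 1/CL.
1/Ccw = 1/47.8 − 1/69 = 0.006428.
Ccw = 155.57 mL/cmH2O.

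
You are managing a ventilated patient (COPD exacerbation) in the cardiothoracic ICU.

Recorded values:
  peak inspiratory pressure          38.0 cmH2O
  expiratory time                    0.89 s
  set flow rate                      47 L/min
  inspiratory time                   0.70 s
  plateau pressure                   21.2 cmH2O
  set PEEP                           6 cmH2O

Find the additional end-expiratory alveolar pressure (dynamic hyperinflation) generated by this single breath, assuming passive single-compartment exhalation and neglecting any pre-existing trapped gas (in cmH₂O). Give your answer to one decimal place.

4.8

Flow: 47 L/min ÷ 60 = 0.7833 L/s.
Vt = flow × Ti = 0.7833 L/s × 0.70 s × 1000 mL/L = 548.31 mL.
R = (PIP − Pplat)/V̇ = (38.0 − 21.2) / 0.7833 = 16.8/0.7833 = 21.448 cmH2O·s/L.
C = Vt/(Pplat − PEEP) = 548.31 / (21.2 − 6) = 548.31/15.2 = 36.073 mL/cmH2O.
τ = R × C = 21.448 × 0.03607 L/cmH2O = 0.7736 s.
Fraction remaining = e^(−Te/τ) = e^(−0.89/0.7736) = 0.3165; trapped volume = 548.31 × 0.3165 = 173.54 mL.
Additional alveolar pressure from trapping ≈ V_trapped / C = 173.54 / 36.073 = 4.811 cmH2O.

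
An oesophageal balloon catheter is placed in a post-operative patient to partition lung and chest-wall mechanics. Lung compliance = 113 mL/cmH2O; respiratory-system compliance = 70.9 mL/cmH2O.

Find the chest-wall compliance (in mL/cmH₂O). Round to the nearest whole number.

1/Ccw = 1/Crs − 1/CL.
1/Ccw = 1/70.9 − 1/113 = 0.005255.
Ccw = 190.29 mL/cmH2O.

190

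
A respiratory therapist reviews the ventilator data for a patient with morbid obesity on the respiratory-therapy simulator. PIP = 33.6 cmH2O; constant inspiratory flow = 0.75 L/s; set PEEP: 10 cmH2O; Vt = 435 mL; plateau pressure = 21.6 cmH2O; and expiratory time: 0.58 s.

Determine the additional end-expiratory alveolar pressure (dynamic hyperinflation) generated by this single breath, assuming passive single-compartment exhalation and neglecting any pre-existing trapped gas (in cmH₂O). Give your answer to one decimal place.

R = (PIP − Pplat)/V̇ = (33.6 − 21.6) / 0.75 = 12.0/0.75 = 16.0 cmH2O·s/L.
C = Vt/(Pplat − PEEP) = 435.0 / (21.6 − 10) = 435.0/11.6 = 37.5 mL/cmH2O.
τ = R × C = 16.0 × 0.0375 L/cmH2O = 0.6 s.
Fraction remaining = e^(−Te/τ) = e^(−0.58/0.6) = 0.3803; trapped volume = 435.0 × 0.3803 = 165.43 mL.
Additional alveolar pressure from trapping ≈ V_trapped / C = 165.43 / 37.5 = 4.411 cmH2O.

4.4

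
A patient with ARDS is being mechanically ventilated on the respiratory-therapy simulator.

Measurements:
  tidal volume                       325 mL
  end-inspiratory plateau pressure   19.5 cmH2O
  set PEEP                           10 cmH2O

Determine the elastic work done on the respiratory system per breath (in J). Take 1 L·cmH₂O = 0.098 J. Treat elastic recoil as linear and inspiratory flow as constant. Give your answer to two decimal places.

0.15

Elastic work ≈ ½ × (Pplat − PEEP) × Vt = 0.5 × (19.5 − 10) × 0.325 L = 0.5 × 9.5 × 0.325 = 1.544 L·cmH2O.
× 0.098 J/(L·cmH2O) → 0.1513 J.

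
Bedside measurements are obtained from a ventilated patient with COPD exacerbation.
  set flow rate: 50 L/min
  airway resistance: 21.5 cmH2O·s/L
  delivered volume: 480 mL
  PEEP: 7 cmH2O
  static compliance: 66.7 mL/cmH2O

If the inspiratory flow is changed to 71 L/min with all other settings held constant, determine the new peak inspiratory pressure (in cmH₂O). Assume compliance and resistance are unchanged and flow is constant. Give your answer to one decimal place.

Flow: 50 L/min ÷ 60 = 0.8333 L/s.
New flow: 71 L/min ÷ 60 = 1.1833 L/s.
PIP = Vt/C + R·V̇ + PEEP (constant-flow equation of motion).
Only the resistive term changes: ΔPIP = R × ΔV̇ = 21.5 × (1.1833 − 0.8333) = 21.5 × 0.35 = 7.525 cmH2O.
Original PIP = 480/66.7 + 21.5×0.8333 + 7 = 32.112 cmH2O; new PIP = 32.112 + (7.525) = 39.637 cmH2O.

39.6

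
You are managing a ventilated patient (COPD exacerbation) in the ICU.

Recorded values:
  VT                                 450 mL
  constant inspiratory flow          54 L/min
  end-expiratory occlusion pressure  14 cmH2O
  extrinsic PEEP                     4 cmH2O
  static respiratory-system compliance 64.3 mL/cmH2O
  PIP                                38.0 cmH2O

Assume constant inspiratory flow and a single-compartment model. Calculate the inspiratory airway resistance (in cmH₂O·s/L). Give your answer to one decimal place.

18.9

Flow: 54 L/min ÷ 60 = 0.9 L/s.
Total PEEP = 14 cmH2O (set 4 + intrinsic 10); this is the baseline alveolar pressure.
Equation of motion (constant flow): PIP = Vt/C + R·V̇ + PEEP.
R·V̇ = PIP − Vt/C − PEEP = 38.0 − 450/64.3 − 14 = 38.0 − 6.998 − 14 = 17.002 cmH2O.
R = 17.002 / 0.9 = 18.891 cmH2O·s/L.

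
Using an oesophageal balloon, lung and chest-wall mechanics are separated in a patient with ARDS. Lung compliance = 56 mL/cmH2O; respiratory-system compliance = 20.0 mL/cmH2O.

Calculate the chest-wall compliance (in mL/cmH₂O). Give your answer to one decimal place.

31.1

1/Ccw = 1/Crs − 1/CL.
1/Ccw = 1/20.0 − 1/56 = 0.03214.
Ccw = 31.114 mL/cmH2O.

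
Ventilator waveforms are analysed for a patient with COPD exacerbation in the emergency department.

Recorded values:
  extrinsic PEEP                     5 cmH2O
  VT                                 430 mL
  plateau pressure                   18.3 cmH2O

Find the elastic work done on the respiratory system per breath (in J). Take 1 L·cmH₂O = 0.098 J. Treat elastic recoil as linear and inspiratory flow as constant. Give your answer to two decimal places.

0.28

Elastic work ≈ ½ × (Pplat − PEEP) × Vt = 0.5 × (18.3 − 5) × 0.430 L = 0.5 × 13.3 × 0.430 = 2.86 L·cmH2O.
× 0.098 J/(L·cmH2O) → 0.2803 J.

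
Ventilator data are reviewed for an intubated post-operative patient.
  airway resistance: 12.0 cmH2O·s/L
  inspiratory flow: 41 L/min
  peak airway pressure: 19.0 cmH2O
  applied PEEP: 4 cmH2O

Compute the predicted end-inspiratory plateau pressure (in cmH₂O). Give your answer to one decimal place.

Flow: 41 L/min ÷ 60 = 0.6833 L/s.
Pplat = PIP − Raw × flow = 19.0 − 12.0 × 0.6833 = 19.0 − 8.2 = 10.8 cmH2O.

10.8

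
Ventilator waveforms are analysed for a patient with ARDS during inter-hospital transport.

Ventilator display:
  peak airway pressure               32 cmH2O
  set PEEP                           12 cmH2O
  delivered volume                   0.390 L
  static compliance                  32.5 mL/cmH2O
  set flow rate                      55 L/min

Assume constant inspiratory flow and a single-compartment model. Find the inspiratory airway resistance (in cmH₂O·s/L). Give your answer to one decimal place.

Flow: 55 L/min ÷ 60 = 0.9167 L/s.
Equation of motion (constant flow): PIP = Vt/C + R·V̇ + PEEP.
R·V̇ = PIP − Vt/C − PEEP = 32 − 390/32.5 − 12 = 32 − 12.0 − 12 = 8.0 cmH2O.
R = 8.0 / 0.9167 = 8.727 cmH2O·s/L.

8.7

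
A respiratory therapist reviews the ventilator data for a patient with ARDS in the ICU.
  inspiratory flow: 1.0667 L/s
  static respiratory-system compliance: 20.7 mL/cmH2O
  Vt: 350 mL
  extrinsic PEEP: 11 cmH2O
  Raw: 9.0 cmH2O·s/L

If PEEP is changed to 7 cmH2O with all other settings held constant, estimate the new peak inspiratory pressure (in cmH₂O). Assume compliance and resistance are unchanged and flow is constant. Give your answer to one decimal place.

PIP = Vt/C + R·V̇ + PEEP (constant-flow equation of motion).
Only the baseline term changes: ΔPIP = ΔPEEP = 7 − 11 = -4.0 cmH2O.
Original PIP = 350/20.7 + 9.0×1.0667 + 11 = 37.509 cmH2O; new PIP = 37.509 + (-4.0) = 33.509 cmH2O.

33.5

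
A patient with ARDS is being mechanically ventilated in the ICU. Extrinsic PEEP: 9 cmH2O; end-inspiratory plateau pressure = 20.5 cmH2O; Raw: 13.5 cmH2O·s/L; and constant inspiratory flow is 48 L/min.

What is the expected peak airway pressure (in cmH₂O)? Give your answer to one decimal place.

31.3

Flow: 48 L/min ÷ 60 = 0.8 L/s.
PIP = Pplat + Raw × flow = 20.5 + 13.5 × 0.8 = 20.5 + 10.8 = 31.3 cmH2O.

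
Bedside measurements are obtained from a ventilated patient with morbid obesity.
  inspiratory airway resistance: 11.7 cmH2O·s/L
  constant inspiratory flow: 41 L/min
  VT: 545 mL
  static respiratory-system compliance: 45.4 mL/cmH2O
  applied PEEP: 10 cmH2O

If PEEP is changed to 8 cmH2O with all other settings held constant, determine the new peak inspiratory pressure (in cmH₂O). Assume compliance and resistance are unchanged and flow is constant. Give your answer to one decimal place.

28.0

Flow: 41 L/min ÷ 60 = 0.6833 L/s.
PIP = Vt/C + R·V̇ + PEEP (constant-flow equation of motion).
Only the baseline term changes: ΔPIP = ΔPEEP = 8 − 10 = -2.0 cmH2O.
Original PIP = 545/45.4 + 11.7×0.6833 + 10 = 29.999 cmH2O; new PIP = 29.999 + (-2.0) = 27.999 cmH2O.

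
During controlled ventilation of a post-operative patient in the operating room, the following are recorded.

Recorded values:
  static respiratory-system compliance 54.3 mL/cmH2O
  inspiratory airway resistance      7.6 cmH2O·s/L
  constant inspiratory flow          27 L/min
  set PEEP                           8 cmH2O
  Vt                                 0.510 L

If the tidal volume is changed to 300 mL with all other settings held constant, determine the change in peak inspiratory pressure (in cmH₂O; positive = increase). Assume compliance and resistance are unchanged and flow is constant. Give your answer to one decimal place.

-3.9

PIP = Vt/C + R·V̇ + PEEP (constant-flow equation of motion).
Only the elastic term changes: ΔPIP = ΔVt / C = (300 − 510) / 54.3 = -3.867 cmH2O.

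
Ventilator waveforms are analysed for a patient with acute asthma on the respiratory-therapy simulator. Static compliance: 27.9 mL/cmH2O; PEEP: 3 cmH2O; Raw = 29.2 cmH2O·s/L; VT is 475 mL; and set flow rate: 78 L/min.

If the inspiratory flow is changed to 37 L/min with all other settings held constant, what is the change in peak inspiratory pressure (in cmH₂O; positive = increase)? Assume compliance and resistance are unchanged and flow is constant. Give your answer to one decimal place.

Flow: 78 L/min ÷ 60 = 1.3 L/s.
New flow: 37 L/min ÷ 60 = 0.6167 L/s.
PIP = Vt/C + R·V̇ + PEEP (constant-flow equation of motion).
Only the resistive term changes: ΔPIP = R × ΔV̇ = 29.2 × (0.6167 − 1.3) = 29.2 × -0.6833 = -19.952 cmH2O.

-20.0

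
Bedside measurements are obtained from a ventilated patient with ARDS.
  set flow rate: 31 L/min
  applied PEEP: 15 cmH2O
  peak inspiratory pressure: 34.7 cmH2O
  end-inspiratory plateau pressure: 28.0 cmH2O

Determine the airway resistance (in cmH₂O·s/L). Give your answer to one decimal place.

13.0

Flow: 31 L/min ÷ 60 = 0.5167 L/s.
Raw = (PIP − Pplat) / flow = (34.7 − 28.0) / 0.5167 = 6.7 / 0.5167 = 12.967 cmH2O·s/L.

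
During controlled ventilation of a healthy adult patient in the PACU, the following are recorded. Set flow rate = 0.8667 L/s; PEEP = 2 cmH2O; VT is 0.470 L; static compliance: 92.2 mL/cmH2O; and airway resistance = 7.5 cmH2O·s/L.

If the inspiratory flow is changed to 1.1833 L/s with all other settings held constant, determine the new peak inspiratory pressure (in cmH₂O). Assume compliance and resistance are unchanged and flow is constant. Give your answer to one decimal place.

PIP = Vt/C + R·V̇ + PEEP (constant-flow equation of motion).
Only the resistive term changes: ΔPIP = R × ΔV̇ = 7.5 × (1.1833 − 0.8667) = 7.5 × 0.3166 = 2.375 cmH2O.
Original PIP = 470/92.2 + 7.5×0.8667 + 2 = 13.598 cmH2O; new PIP = 13.598 + (2.375) = 15.973 cmH2O.

16.0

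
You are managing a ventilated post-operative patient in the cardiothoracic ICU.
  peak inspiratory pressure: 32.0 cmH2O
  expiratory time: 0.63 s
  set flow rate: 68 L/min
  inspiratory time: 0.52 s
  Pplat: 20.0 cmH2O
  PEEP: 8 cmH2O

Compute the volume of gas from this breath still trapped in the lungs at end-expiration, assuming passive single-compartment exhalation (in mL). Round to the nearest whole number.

Flow: 68 L/min ÷ 60 = 1.1333 L/s.
Vt = flow × Ti = 1.1333 L/s × 0.52 s × 1000 mL/L = 589.32 mL.
R = (PIP − Pplat)/V̇ = (32.0 − 20.0) / 1.1333 = 12.0/1.1333 = 10.589 cmH2O·s/L.
C = Vt/(Pplat − PEEP) = 589.32 / (20.0 − 8) = 589.32/12.0 = 49.11 mL/cmH2O.
τ = R × C = 10.589 × 0.04911 L/cmH2O = 0.52 s.
Fraction remaining = e^(−Te/τ) = e^(−0.63/0.52) = 0.2977.
Trapped volume = 589.32 × 0.2977 = 175.44 mL.

175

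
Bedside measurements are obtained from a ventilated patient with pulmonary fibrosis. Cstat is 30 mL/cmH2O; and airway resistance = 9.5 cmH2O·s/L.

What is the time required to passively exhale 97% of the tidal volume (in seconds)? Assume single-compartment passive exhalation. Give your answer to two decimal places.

τ = R × C = 9.5 × 30 mL/cmH2O = 9.5 × 0.030 L/cmH2O = 0.285 s.
Exhaled fraction f = 1 − e^(−t/τ) → t = −τ·ln(1 − f) = −0.285·ln(0.03) = 0.9994 s.

1.00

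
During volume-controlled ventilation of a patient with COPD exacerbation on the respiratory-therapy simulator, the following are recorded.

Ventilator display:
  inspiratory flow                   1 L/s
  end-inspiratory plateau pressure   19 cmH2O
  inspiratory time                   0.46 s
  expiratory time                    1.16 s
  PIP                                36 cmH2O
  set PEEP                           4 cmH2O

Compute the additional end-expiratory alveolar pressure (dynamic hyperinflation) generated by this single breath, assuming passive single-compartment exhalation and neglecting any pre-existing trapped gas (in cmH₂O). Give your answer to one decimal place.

Vt = flow × Ti = 1 L/s × 0.46 s × 1000 mL/L = 460.0 mL.
R = (PIP − Pplat)/V̇ = (36 − 19) / 1 = 17.0/1 = 17.0 cmH2O·s/L.
C = Vt/(Pplat − PEEP) = 460.0 / (19 − 4) = 460.0/15.0 = 30.667 mL/cmH2O.
τ = R × C = 17.0 × 0.03067 L/cmH2O = 0.5214 s.
Fraction remaining = e^(−Te/τ) = e^(−1.16/0.5214) = 0.1081; trapped volume = 460.0 × 0.1081 = 49.726 mL.
Additional alveolar pressure from trapping ≈ V_trapped / C = 49.726 / 30.667 = 1.621 cmH2O.

1.6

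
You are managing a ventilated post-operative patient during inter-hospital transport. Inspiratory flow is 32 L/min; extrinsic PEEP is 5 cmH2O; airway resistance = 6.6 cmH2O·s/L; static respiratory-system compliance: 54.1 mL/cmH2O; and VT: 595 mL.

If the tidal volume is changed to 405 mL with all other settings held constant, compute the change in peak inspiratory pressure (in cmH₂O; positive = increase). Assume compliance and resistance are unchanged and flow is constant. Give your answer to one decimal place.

PIP = Vt/C + R·V̇ + PEEP (constant-flow equation of motion).
Only the elastic term changes: ΔPIP = ΔVt / C = (405 − 595) / 54.1 = -3.512 cmH2O.

-3.5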